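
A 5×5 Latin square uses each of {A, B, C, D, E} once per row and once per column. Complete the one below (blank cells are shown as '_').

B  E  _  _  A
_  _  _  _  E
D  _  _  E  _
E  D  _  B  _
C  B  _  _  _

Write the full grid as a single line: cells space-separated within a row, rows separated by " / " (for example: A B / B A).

B E D C A / A C B D E / D A C E B / E D A B C / C B E A D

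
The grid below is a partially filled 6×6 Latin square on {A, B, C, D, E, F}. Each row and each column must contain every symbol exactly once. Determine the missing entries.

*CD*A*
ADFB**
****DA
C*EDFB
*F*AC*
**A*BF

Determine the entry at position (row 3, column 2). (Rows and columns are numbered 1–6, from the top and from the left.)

B

(r1,c6): row 1 has {A,C,D}; column 6 has {A,B,F}, so it must be E.
(r2,c5): row 2 has {A,B,D,F}; column 5 has {A,B,C,D,F}, so it must be E.
(r2,c6): row 2 has {A,B,D,E,F}; column 6 has {A,B,E,F}, so it must be C.
(r4,c2): row 4 has {B,C,D,E,F}; column 2 has {C,D,F}, so it must be A.
(r5,c3): row 5 has {A,C,F}; column 3 has {A,D,E,F}, so it must be B.
(r5,c6): row 5 has {A,B,C,F}; column 6 has {A,B,C,E,F}, so it must be D.
(r6,c2): row 6 has {A,B,F}; column 2 has {A,C,D,F}, so it must be E.
(r6,c4): row 6 has {A,B,E,F}; column 4 has {A,B,D}, so it must be C.
(r1,c4): row 1 has {A,C,D,E}; column 4 has {A,B,C,D}, so it must be F.
(r3,c2): row 3 has {A,D}; column 2 has {A,C,D,E,F}, so it must be B.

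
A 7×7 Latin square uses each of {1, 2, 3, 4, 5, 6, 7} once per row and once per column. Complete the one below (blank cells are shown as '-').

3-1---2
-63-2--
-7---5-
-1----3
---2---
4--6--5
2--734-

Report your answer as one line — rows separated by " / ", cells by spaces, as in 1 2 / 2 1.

row 7 has {2,3,4,7}; column 2 has {1,6,7} — only 5 is left for (r7,c2).
row 7 has {2,3,4,5,7}; column 3 has {1,3} — only 6 is left for (r7,c3).
row 7 has {2,3,4,5,6,7}; column 7 has {2,3,5} — only 1 is left for (r7,c7).
row 1 has {1,2,3}; column 2 has {1,5,6,7} — only 4 is left for (r1,c2).
row 1 has {1,2,3,4}; column 4 has {2,6,7} — only 5 is left for (r1,c4).
row 4 has {1,3}; column 4 has {2,5,6,7} — only 4 is left for (r4,c4).
row 5 has {2}; column 2 has {1,4,5,6,7} — only 3 is left for (r5,c2).
row 6 has {4,5,6}; column 2 has {1,3,4,5,6,7} — only 2 is left for (r6,c2).
row 6 has {2,4,5,6}; column 3 has {1,3,6} — only 7 is left for (r6,c3).
row 6 has {2,4,5,6,7}; column 5 has {2,3} — only 1 is left for (r6,c5).
row 6 has {1,2,4,5,6,7}; column 6 has {4,5} — only 3 is left for (r6,c6).
row 2 has {2,3,6}; column 4 has {2,4,5,6,7} — only 1 is left for (r2,c4).
row 2 has {1,2,3,6}; column 6 has {3,4,5} — only 7 is left for (r2,c6).
row 2 has {1,2,3,6,7}; column 7 has {1,2,3,5} — only 4 is left for (r2,c7).
row 3 has {5,7}; column 4 has {1,2,4,5,6,7} — only 3 is left for (r3,c4).
row 3 has {3,5,7}; column 7 has {1,2,3,4,5} — only 6 is left for (r3,c7).
row 5 has {2,3}; column 7 has {1,2,3,4,5,6} — only 7 is left for (r5,c7).
row 1 has {1,2,3,4,5}; column 6 has {3,4,5,7} — only 6 is left for (r1,c6).
row 2 has {1,2,3,4,6,7}; column 1 has {2,3,4} — only 5 is left for (r2,c1).
row 3 has {3,5,6,7}; column 1 has {2,3,4,5} — only 1 is left for (r3,c1).
row 3 has {1,3,5,6,7}; column 5 has {1,2,3} — only 4 is left for (r3,c5).
row 4 has {1,3,4}; column 6 has {3,4,5,6,7} — only 2 is left for (r4,c6).
row 5 has {2,3,7}; column 1 has {1,2,3,4,5} — only 6 is left for (r5,c1).
row 5 has {2,3,6,7}; column 5 has {1,2,3,4} — only 5 is left for (r5,c5).
row 5 has {2,3,5,6,7}; column 6 has {2,3,4,5,6,7} — only 1 is left for (r5,c6).
row 1 has {1,2,3,4,5,6}; column 5 has {1,2,3,4,5} — only 7 is left for (r1,c5).
row 3 has {1,3,4,5,6,7}; column 3 has {1,3,6,7} — only 2 is left for (r3,c3).
row 4 has {1,2,3,4}; column 1 has {1,2,3,4,5,6} — only 7 is left for (r4,c1).
row 4 has {1,2,3,4,7}; column 3 has {1,2,3,6,7} — only 5 is left for (r4,c3).
row 4 has {1,2,3,4,5,7}; column 5 has {1,2,3,4,5,7} — only 6 is left for (r4,c5).
row 5 has {1,2,3,5,6,7}; column 3 has {1,2,3,5,6,7} — only 4 is left for (r5,c3).

3 4 1 5 7 6 2 / 5 6 3 1 2 7 4 / 1 7 2 3 4 5 6 / 7 1 5 4 6 2 3 / 6 3 4 2 5 1 7 / 4 2 7 6 1 3 5 / 2 5 6 7 3 4 1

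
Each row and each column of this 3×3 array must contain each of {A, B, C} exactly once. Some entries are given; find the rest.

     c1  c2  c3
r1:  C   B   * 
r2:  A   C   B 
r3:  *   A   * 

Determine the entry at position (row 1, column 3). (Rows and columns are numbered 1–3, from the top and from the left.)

(r1,c3) = A

A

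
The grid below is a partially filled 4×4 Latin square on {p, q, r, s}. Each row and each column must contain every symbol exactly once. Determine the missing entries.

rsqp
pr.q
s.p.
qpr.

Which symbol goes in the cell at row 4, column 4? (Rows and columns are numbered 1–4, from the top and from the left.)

s

(r2,c3) = s
(r3,c2) = q
(r3,c4) = r
(r4,c4) = s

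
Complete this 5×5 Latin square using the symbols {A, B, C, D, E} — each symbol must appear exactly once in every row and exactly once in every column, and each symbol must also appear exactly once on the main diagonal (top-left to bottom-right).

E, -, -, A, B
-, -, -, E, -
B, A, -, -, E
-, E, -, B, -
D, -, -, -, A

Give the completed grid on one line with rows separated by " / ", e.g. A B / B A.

E C D A B / A D B E C / B A C D E / C E A B D / D B E C A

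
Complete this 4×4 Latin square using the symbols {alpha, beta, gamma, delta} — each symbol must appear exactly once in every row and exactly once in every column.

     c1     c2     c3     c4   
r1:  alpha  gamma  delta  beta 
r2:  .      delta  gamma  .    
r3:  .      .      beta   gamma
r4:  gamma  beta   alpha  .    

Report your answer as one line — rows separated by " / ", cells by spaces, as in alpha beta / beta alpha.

alpha gamma delta beta / beta delta gamma alpha / delta alpha beta gamma / gamma beta alpha delta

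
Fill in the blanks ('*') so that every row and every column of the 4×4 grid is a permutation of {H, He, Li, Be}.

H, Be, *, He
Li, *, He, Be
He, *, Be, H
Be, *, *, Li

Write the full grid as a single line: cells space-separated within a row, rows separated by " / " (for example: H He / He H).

H Be Li He / Li H He Be / He Li Be H / Be He H Li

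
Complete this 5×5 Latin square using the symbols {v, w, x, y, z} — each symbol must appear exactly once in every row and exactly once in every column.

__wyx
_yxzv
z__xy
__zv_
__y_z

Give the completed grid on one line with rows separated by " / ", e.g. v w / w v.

v z w y x / w y x z v / z w v x y / y x z v w / x v y w z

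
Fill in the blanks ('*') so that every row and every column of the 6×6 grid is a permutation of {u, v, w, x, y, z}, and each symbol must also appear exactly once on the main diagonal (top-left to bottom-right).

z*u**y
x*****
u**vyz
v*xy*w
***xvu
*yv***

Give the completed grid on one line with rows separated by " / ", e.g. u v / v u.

z v u w x y / x u y z w v / u x w v y z / v z x y u w / y w z x v u / w y v u z x

(r1,c4): row 1 has {u,y,z}; column 4 has {v,x,y}, so it must be w.
(r1,c5): row 1 has {u,w,y,z}; column 5 has {v,y}, so it must be x.
(r2,c6): row 2 has {x}; column 6 has {u,w,y,z}, so it must be v.
(r3,c3): row 3 has {u,v,y,z}; column 3 has {u,v,x}; the diagonal has {v,y,z}, so it must be w.
(r6,c1): row 6 has {v,y}; column 1 has {u,v,x,z}, so it must be w.
(r6,c6): row 6 has {v,w,y}; column 6 has {u,v,w,y,z}; the diagonal has {v,w,y,z}, so it must be x.
(r1,c2): row 1 has {u,w,x,y,z}; column 2 has {y}, so it must be v.
(r2,c2): row 2 has {v,x}; column 2 has {v,y}; the diagonal has {v,w,x,y,z}, so it must be u.
(r2,c4): row 2 has {u,v,x}; column 4 has {v,w,x,y}, so it must be z.
(r2,c5): row 2 has {u,v,x,z}; column 5 has {v,x,y}, so it must be w.
(r3,c2): row 3 has {u,v,w,y,z}; column 2 has {u,v,y}, so it must be x.
(r4,c2): row 4 has {v,w,x,y}; column 2 has {u,v,x,y}, so it must be z.
(r4,c5): row 4 has {v,w,x,y,z}; column 5 has {v,w,x,y}, so it must be u.
(r5,c1): row 5 has {u,v,x}; column 1 has {u,v,w,x,z}, so it must be y.
(r5,c2): row 5 has {u,v,x,y}; column 2 has {u,v,x,y,z}, so it must be w.
(r5,c3): row 5 has {u,v,w,x,y}; column 3 has {u,v,w,x}, so it must be z.
(r6,c4): row 6 has {v,w,x,y}; column 4 has {v,w,x,y,z}, so it must be u.
(r6,c5): row 6 has {u,v,w,x,y}; column 5 has {u,v,w,x,y}, so it must be z.
(r2,c3): row 2 has {u,v,w,x,z}; column 3 has {u,v,w,x,z}, so it must be y.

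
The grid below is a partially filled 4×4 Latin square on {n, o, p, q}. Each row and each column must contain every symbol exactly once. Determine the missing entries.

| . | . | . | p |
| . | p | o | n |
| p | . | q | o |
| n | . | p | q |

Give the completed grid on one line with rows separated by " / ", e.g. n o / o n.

o q n p / q p o n / p n q o / n o p q

(r1,c3) = n
(r2,c1) = q
(r3,c2) = n
(r4,c2) = o
(r1,c1) = o
(r1,c2) = q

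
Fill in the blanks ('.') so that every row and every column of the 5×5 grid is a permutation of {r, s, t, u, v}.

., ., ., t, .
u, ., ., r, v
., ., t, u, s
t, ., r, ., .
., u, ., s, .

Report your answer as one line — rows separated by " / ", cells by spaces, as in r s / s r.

s v u t r / u t s r v / v r t u s / t s r v u / r u v s t

(r2,c3) = s
(r4,c4) = v
(r4,c5) = u
(r5,c3) = v
(r1,c3) = u
(r1,c5) = r
(r2,c2) = t
(r4,c2) = s
(r5,c1) = r
(r5,c5) = t
(r1,c2) = v
(r3,c1) = v
(r3,c2) = r
(r1,c1) = s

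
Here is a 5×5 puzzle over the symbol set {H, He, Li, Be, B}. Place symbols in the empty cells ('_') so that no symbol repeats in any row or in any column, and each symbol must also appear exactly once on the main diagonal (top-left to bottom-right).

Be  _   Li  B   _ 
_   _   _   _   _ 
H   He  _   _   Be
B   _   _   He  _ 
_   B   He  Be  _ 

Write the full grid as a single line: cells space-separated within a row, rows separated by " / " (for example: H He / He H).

Be H Li B He / He Li Be H B / H He B Li Be / B Be H He Li / Li B He Be H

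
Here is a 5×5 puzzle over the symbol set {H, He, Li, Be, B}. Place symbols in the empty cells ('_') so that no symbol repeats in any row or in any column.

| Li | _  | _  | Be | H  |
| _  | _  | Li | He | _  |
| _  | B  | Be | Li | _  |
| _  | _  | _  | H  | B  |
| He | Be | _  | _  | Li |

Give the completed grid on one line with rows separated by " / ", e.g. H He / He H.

Li He B Be H / B H Li He Be / H B Be Li He / Be Li He H B / He Be H B Li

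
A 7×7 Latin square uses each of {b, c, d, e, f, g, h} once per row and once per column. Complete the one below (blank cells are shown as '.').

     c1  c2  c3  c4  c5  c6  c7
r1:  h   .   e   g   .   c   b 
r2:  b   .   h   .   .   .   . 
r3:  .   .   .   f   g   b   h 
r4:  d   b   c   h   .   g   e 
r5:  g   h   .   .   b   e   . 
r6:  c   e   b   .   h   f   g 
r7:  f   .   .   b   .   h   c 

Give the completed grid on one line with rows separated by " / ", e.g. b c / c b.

(r2,c6) = d
(r2,c7) = f
(r3,c1) = e
(r3,c3) = d
(r4,c5) = f
(r5,c3) = f
(r5,c7) = d
(r6,c4) = d
(r7,c3) = g
(r1,c5) = d
(r3,c2) = c
(r5,c4) = c
(r7,c2) = d
(r7,c5) = e
(r1,c2) = f
(r2,c2) = g
(r2,c4) = e
(r2,c5) = c

h f e g d c b / b g h e c d f / e c d f g b h / d b c h f g e / g h f c b e d / c e b d h f g / f d g b e h c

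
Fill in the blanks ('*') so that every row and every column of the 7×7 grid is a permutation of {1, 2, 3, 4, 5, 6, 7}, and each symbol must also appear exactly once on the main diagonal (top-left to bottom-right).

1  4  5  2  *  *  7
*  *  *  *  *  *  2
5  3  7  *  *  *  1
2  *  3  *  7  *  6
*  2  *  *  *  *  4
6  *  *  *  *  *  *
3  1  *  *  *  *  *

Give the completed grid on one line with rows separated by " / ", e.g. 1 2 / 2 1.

1 4 5 2 6 3 7 / 4 6 1 3 5 7 2 / 5 3 7 6 2 4 1 / 2 5 3 4 7 1 6 / 7 2 6 1 3 5 4 / 6 7 4 5 1 2 3 / 3 1 2 7 4 6 5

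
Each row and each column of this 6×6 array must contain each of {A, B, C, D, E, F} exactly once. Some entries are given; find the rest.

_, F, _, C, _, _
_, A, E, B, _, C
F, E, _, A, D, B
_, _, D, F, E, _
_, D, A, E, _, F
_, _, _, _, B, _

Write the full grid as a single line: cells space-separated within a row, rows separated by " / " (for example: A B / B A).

E F B C A D / D A E B F C / F E C A D B / C B D F E A / B D A E C F / A C F D B E

(r1,c3) = B
(r1,c5) = A
(r2,c1) = D
(r2,c5) = F
(r3,c3) = C
(r4,c6) = A
(r5,c5) = C
(r6,c2) = C
(r6,c3) = F
(r6,c4) = D
(r6,c6) = E
(r1,c1) = E
(r1,c6) = D
(r4,c2) = B
(r5,c1) = B
(r6,c1) = A
(r4,c1) = C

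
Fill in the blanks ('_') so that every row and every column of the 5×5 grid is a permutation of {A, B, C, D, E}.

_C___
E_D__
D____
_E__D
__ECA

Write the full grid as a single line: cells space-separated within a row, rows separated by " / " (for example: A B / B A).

A C B D E / E B D A C / D A C E B / C E A B D / B D E C A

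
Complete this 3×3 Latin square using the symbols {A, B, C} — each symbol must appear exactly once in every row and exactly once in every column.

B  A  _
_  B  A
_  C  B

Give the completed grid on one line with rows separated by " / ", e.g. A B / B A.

B A C / C B A / A C B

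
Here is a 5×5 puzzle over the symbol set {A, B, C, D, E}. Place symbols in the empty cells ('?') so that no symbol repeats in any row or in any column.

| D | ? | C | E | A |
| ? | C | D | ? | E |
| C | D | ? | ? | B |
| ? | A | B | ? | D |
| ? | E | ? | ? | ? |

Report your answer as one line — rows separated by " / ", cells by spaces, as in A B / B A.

Cell (r1,c2): row 1 has {A,C,D,E}; column 2 has {A,C,D,E} → B.
Cell (r3,c4): row 3 has {B,C,D}; column 4 has {E} → A.
Cell (r4,c1): row 4 has {A,B,D}; column 1 has {C,D} → E.
Cell (r4,c4): row 4 has {A,B,D,E}; column 4 has {A,E} → C.
Cell (r5,c3): row 5 has {E}; column 3 has {B,C,D} → A.
Cell (r5,c5): row 5 has {A,E}; column 5 has {A,B,D,E} → C.
Cell (r2,c4): row 2 has {C,D,E}; column 4 has {A,C,E} → B.
Cell (r3,c3): row 3 has {A,B,C,D}; column 3 has {A,B,C,D} → E.
Cell (r5,c1): row 5 has {A,C,E}; column 1 has {C,D,E} → B.
Cell (r5,c4): row 5 has {A,B,C,E}; column 4 has {A,B,C,E} → D.
Cell (r2,c1): row 2 has {B,C,D,E}; column 1 has {B,C,D,E} → A.

D B C E A / A C D B E / C D E A B / E A B C D / B E A D C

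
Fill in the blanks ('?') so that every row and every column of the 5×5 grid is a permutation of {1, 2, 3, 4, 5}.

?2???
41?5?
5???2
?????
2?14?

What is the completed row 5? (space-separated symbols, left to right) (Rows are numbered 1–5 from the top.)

2 3 1 4 5

(r2,c5) = 3
(r5,c5) = 5
(r2,c3) = 2
(r5,c2) = 3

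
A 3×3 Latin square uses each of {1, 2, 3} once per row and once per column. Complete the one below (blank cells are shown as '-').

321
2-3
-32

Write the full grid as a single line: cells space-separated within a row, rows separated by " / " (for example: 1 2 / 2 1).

3 2 1 / 2 1 3 / 1 3 2

Cell (r2,c2): row 2 has {2,3}; column 2 has {2,3} → 1.
Cell (r3,c1): row 3 has {2,3}; column 1 has {2,3} → 1.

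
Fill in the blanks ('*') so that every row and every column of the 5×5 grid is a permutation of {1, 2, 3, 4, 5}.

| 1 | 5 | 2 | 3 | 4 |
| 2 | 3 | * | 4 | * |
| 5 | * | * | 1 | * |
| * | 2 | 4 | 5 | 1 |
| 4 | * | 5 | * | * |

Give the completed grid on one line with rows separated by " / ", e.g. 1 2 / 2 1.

At row 2, column 3: row 2 has {2,3,4}; column 3 has {2,4,5}; that leaves 1.
At row 2, column 5: row 2 has {1,2,3,4}; column 5 has {1,4}; that leaves 5.
At row 3, column 2: row 3 has {1,5}; column 2 has {2,3,5}; that leaves 4.
At row 3, column 3: row 3 has {1,4,5}; column 3 has {1,2,4,5}; that leaves 3.
At row 3, column 5: row 3 has {1,3,4,5}; column 5 has {1,4,5}; that leaves 2.
At row 4, column 1: row 4 has {1,2,4,5}; column 1 has {1,2,4,5}; that leaves 3.
At row 5, column 2: row 5 has {4,5}; column 2 has {2,3,4,5}; that leaves 1.
At row 5, column 4: row 5 has {1,4,5}; column 4 has {1,3,4,5}; that leaves 2.
At row 5, column 5: row 5 has {1,2,4,5}; column 5 has {1,2,4,5}; that leaves 3.

1 5 2 3 4 / 2 3 1 4 5 / 5 4 3 1 2 / 3 2 4 5 1 / 4 1 5 2 3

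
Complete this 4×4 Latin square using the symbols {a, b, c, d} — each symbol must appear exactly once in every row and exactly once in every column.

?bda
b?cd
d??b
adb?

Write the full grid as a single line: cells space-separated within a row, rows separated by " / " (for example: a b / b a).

c b d a / b a c d / d c a b / a d b c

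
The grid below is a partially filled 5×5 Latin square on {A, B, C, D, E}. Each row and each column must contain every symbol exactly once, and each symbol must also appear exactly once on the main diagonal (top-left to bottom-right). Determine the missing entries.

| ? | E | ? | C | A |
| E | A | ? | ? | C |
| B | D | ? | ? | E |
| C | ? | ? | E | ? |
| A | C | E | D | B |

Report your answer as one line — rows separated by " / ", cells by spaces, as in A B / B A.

D E B C A / E A D B C / B D C A E / C B A E D / A C E D B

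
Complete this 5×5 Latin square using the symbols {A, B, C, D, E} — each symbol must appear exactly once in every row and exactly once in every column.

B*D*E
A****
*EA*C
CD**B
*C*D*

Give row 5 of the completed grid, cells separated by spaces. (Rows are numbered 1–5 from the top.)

E C B D A

(r1,c2) = A
(r1,c4) = C
(r2,c2) = B
(r2,c4) = E
(r2,c5) = D
(r3,c1) = D
(r3,c4) = B
(r4,c3) = E
(r4,c4) = A
(r5,c1) = E
(r5,c3) = B
(r5,c5) = A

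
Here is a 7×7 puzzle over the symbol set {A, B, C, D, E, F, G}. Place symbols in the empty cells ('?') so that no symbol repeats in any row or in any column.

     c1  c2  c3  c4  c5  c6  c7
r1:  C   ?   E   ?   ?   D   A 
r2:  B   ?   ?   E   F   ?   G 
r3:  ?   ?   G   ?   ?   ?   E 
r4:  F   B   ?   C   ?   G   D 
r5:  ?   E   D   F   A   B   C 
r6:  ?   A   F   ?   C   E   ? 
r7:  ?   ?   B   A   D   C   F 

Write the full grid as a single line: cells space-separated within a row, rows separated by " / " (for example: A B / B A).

(r2,c6) = A
(r3,c5) = B
(r3,c6) = F
(r4,c3) = A
(r4,c5) = E
(r5,c1) = G
(r6,c1) = D
(r6,c7) = B
(r7,c1) = E
(r7,c2) = G
(r1,c2) = F
(r1,c5) = G
(r2,c3) = C
(r3,c1) = A
(r3,c4) = D
(r6,c4) = G
(r1,c4) = B
(r2,c2) = D
(r3,c2) = C

C F E B G D A / B D C E F A G / A C G D B F E / F B A C E G D / G E D F A B C / D A F G C E B / E G B A D C F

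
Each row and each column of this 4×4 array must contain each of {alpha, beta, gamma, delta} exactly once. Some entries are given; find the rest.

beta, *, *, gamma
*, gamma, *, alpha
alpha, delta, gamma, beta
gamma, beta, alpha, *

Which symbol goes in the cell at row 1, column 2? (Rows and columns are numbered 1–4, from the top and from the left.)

alpha

row 1 has {beta,gamma}; column 2 has {beta,gamma,delta} — only alpha is left for (r1,c2).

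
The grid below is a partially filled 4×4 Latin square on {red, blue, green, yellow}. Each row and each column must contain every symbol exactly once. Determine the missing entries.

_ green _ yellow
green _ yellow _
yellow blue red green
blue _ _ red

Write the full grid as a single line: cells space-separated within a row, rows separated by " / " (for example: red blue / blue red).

(r1,c1) = red
(r1,c3) = blue
(r2,c2) = red
(r2,c4) = blue
(r4,c2) = yellow
(r4,c3) = green

red green blue yellow / green red yellow blue / yellow blue red green / blue yellow green red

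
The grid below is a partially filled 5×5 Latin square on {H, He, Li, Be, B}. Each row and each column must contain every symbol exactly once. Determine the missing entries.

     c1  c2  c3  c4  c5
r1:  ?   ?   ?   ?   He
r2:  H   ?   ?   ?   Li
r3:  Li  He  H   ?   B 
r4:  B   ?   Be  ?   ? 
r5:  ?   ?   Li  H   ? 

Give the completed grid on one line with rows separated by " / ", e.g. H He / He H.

Be H B Li He / H Be He B Li / Li He H Be B / B Li Be He H / He B Li H Be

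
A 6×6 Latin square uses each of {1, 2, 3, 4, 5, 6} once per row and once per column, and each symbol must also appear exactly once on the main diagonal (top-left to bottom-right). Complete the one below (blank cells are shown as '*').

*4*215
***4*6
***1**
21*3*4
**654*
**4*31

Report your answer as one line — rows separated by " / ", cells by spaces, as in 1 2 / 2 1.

row 1 has {1,2,4,5}; column 1 has {2}; the diagonal has {1,3,4} — only 6 is left for (r1,c1).
row 1 has {1,2,4,5,6}; column 3 has {4,6} — only 3 is left for (r1,c3).
row 4 has {1,2,3,4}; column 3 has {3,4,6} — only 5 is left for (r4,c3).
row 4 has {1,2,3,4,5}; column 5 has {1,3,4} — only 6 is left for (r4,c5).
row 6 has {1,3,4}; column 1 has {2,6} — only 5 is left for (r6,c1).
row 6 has {1,3,4,5}; column 4 has {1,2,3,4,5} — only 6 is left for (r6,c4).
row 3 has {1}; column 3 has {3,4,5,6}; the diagonal has {1,3,4,6} — only 2 is left for (r3,c3).
row 3 has {1,2}; column 5 has {1,3,4,6} — only 5 is left for (r3,c5).
row 3 has {1,2,5}; column 6 has {1,4,5,6} — only 3 is left for (r3,c6).
row 5 has {4,5,6}; column 6 has {1,3,4,5,6} — only 2 is left for (r5,c6).
row 6 has {1,3,4,5,6}; column 2 has {1,4} — only 2 is left for (r6,c2).
row 2 has {4,6}; column 2 has {1,2,4}; the diagonal has {1,2,3,4,6} — only 5 is left for (r2,c2).
row 2 has {4,5,6}; column 3 has {2,3,4,5,6} — only 1 is left for (r2,c3).
row 2 has {1,4,5,6}; column 5 has {1,3,4,5,6} — only 2 is left for (r2,c5).
row 3 has {1,2,3,5}; column 1 has {2,5,6} — only 4 is left for (r3,c1).
row 3 has {1,2,3,4,5}; column 2 has {1,2,4,5} — only 6 is left for (r3,c2).
row 5 has {2,4,5,6}; column 2 has {1,2,4,5,6} — only 3 is left for (r5,c2).
row 2 has {1,2,4,5,6}; column 1 has {2,4,5,6} — only 3 is left for (r2,c1).
row 5 has {2,3,4,5,6}; column 1 has {2,3,4,5,6} — only 1 is left for (r5,c1).

6 4 3 2 1 5 / 3 5 1 4 2 6 / 4 6 2 1 5 3 / 2 1 5 3 6 4 / 1 3 6 5 4 2 / 5 2 4 6 3 1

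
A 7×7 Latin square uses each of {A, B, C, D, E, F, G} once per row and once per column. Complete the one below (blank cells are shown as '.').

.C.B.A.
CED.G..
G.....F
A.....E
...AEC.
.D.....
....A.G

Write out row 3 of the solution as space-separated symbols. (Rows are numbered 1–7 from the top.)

G A B D C E F

row 1 has {A,B,C}; column 7 has {E,F,G} — only D is left for (r1,c7).
row 2 has {C,D,E,G}; column 4 has {A,B} — only F is left for (r2,c4).
row 2 has {C,D,E,F,G}; column 6 has {A,C} — only B is left for (r2,c6).
row 2 has {B,C,D,E,F,G}; column 7 has {D,E,F,G} — only A is left for (r2,c7).
row 5 has {A,C,E}; column 7 has {A,D,E,F,G} — only B is left for (r5,c7).
row 6 has {D}; column 7 has {A,B,D,E,F,G} — only C is left for (r6,c7).
row 1 has {A,B,C,D}; column 5 has {A,E,G} — only F is left for (r1,c5).
row 6 has {C,D}; column 5 has {A,E,F,G} — only B is left for (r6,c5).
row 1 has {A,B,C,D,F}; column 1 has {A,C,G} — only E is left for (r1,c1).
row 1 has {A,B,C,D,E,F}; column 3 has {D} — only G is left for (r1,c3).
row 5 has {A,B,C,E}; column 3 has {D,G} — only F is left for (r5,c3).
row 6 has {B,C,D}; column 1 has {A,C,E,G} — only F is left for (r6,c1).
row 5 has {A,B,C,E,F}; column 1 has {A,C,E,F,G} — only D is left for (r5,c1).
row 5 has {A,B,C,D,E,F}; column 2 has {C,D,E} — only G is left for (r5,c2).
row 7 has {A,G}; column 1 has {A,C,D,E,F,G} — only B is left for (r7,c1).
row 7 has {A,B,G}; column 2 has {C,D,E,G} — only F is left for (r7,c2).
row 4 has {A,E}; column 2 has {C,D,E,F,G} — only B is left for (r4,c2).
row 4 has {A,B,E}; column 3 has {D,F,G} — only C is left for (r4,c3).
row 4 has {A,B,C,E}; column 5 has {A,B,E,F,G} — only D is left for (r4,c5).
row 7 has {A,B,F,G}; column 3 has {C,D,F,G} — only E is left for (r7,c3).
row 7 has {A,B,E,F,G}; column 6 has {A,B,C} — only D is left for (r7,c6).
row 3 has {F,G}; column 2 has {B,C,D,E,F,G} — only A is left for (r3,c2).
row 3 has {A,F,G}; column 3 has {C,D,E,F,G} — only B is left for (r3,c3).
row 3 has {A,B,F,G}; column 5 has {A,B,D,E,F,G} — only C is left for (r3,c5).
row 3 has {A,B,C,F,G}; column 6 has {A,B,C,D} — only E is left for (r3,c6).
row 4 has {A,B,C,D,E}; column 4 has {A,B,F} — only G is left for (r4,c4).
row 4 has {A,B,C,D,E,G}; column 6 has {A,B,C,D,E} — only F is left for (r4,c6).
row 6 has {B,C,D,F}; column 3 has {B,C,D,E,F,G} — only A is left for (r6,c3).
row 6 has {A,B,C,D,F}; column 4 has {A,B,F,G} — only E is left for (r6,c4).
row 6 has {A,B,C,D,E,F}; column 6 has {A,B,C,D,E,F} — only G is left for (r6,c6).
row 7 has {A,B,D,E,F,G}; column 4 has {A,B,E,F,G} — only C is left for (r7,c4).
row 3 has {A,B,C,E,F,G}; column 4 has {A,B,C,E,F,G} — only D is left for (r3,c4).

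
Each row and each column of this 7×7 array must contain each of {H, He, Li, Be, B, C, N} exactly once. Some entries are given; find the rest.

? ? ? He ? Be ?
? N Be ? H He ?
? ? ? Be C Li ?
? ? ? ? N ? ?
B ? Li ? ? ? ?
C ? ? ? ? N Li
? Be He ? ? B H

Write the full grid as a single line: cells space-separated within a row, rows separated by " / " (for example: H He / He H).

(r2,c1) = Li
(r7,c1) = N
(r7,c5) = Li
(r1,c1) = H
(r1,c5) = B
(r3,c1) = He
(r4,c1) = Be
(r7,c4) = C
(r2,c4) = B
(r2,c7) = C
(r6,c4) = H
(r1,c7) = N
(r3,c7) = B
(r4,c4) = Li
(r4,c7) = He
(r5,c4) = N
(r5,c7) = Be
(r6,c3) = B
(r1,c3) = C
(r3,c2) = H
(r3,c3) = N
(r4,c3) = H
(r4,c6) = C
(r5,c5) = He
(r5,c6) = H
(r6,c2) = He
(r6,c5) = Be
(r1,c2) = Li
(r4,c2) = B
(r5,c2) = C

H Li C He B Be N / Li N Be B H He C / He H N Be C Li B / Be B H Li N C He / B C Li N He H Be / C He B H Be N Li / N Be He C Li B H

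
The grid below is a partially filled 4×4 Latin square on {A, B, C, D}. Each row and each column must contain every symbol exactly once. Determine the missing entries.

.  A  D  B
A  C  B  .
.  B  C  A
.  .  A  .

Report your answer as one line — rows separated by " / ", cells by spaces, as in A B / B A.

C A D B / A C B D / D B C A / B D A C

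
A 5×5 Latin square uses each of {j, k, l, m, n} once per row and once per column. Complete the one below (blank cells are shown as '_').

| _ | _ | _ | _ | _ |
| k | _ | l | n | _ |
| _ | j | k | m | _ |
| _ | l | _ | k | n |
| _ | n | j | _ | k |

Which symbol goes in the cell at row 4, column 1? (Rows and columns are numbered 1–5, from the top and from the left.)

(r2,c2) = m
(r2,c5) = j
(r3,c5) = l
(r4,c3) = m
(r5,c4) = l
(r1,c2) = k
(r1,c3) = n
(r1,c4) = j
(r1,c5) = m
(r3,c1) = n
(r4,c1) = j

j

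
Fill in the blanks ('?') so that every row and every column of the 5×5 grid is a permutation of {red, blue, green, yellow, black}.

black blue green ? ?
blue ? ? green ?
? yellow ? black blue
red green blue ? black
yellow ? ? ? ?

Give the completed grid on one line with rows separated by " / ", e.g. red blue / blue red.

black blue green red yellow / blue black yellow green red / green yellow red black blue / red green blue yellow black / yellow red black blue green

(r3,c1): row 3 has {blue,yellow,black}; column 1 has {red,blue,yellow,black}, so it must be green.
(r3,c3): row 3 has {blue,green,yellow,black}; column 3 has {blue,green}, so it must be red.
(r4,c4): row 4 has {red,blue,green,black}; column 4 has {green,black}, so it must be yellow.
(r5,c3): row 5 has {yellow}; column 3 has {red,blue,green}, so it must be black.
(r1,c4): row 1 has {blue,green,black}; column 4 has {green,yellow,black}, so it must be red.
(r1,c5): row 1 has {red,blue,green,black}; column 5 has {blue,black}, so it must be yellow.
(r2,c3): row 2 has {blue,green}; column 3 has {red,blue,green,black}, so it must be yellow.
(r2,c5): row 2 has {blue,green,yellow}; column 5 has {blue,yellow,black}, so it must be red.
(r5,c2): row 5 has {yellow,black}; column 2 has {blue,green,yellow}, so it must be red.
(r5,c4): row 5 has {red,yellow,black}; column 4 has {red,green,yellow,black}, so it must be blue.
(r5,c5): row 5 has {red,blue,yellow,black}; column 5 has {red,blue,yellow,black}, so it must be green.
(r2,c2): row 2 has {red,blue,green,yellow}; column 2 has {red,blue,green,yellow}, so it must be black.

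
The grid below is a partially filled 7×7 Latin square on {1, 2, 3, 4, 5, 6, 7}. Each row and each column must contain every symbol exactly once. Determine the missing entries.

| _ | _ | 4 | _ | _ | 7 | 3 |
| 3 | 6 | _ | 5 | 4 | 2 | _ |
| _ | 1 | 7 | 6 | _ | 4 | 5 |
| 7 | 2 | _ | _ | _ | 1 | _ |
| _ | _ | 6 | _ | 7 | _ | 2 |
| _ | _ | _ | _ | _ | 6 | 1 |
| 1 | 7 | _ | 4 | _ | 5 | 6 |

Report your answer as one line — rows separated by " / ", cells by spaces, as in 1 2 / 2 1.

row 1 has {3,4,7}; column 2 has {1,2,6,7} — only 5 is left for (r1,c2).
row 2 has {2,3,4,5,6}; column 3 has {4,6,7} — only 1 is left for (r2,c3).
row 2 has {1,2,3,4,5,6}; column 7 has {1,2,3,5,6} — only 7 is left for (r2,c7).
row 3 has {1,4,5,6,7}; column 1 has {1,3,7} — only 2 is left for (r3,c1).
row 3 has {1,2,4,5,6,7}; column 5 has {4,7} — only 3 is left for (r3,c5).
row 4 has {1,2,7}; column 4 has {4,5,6} — only 3 is left for (r4,c4).
row 4 has {1,2,3,7}; column 7 has {1,2,3,5,6,7} — only 4 is left for (r4,c7).
row 5 has {2,6,7}; column 4 has {3,4,5,6} — only 1 is left for (r5,c4).
row 5 has {1,2,6,7}; column 6 has {1,2,4,5,6,7} — only 3 is left for (r5,c6).
row 7 has {1,4,5,6,7}; column 5 has {3,4,7} — only 2 is left for (r7,c5).
row 1 has {3,4,5,7}; column 1 has {1,2,3,7} — only 6 is left for (r1,c1).
row 1 has {3,4,5,6,7}; column 4 has {1,3,4,5,6} — only 2 is left for (r1,c4).
row 1 has {2,3,4,5,6,7}; column 5 has {2,3,4,7} — only 1 is left for (r1,c5).
row 4 has {1,2,3,4,7}; column 3 has {1,4,6,7} — only 5 is left for (r4,c3).
row 4 has {1,2,3,4,5,7}; column 5 has {1,2,3,4,7} — only 6 is left for (r4,c5).
row 5 has {1,2,3,6,7}; column 2 has {1,2,5,6,7} — only 4 is left for (r5,c2).
row 6 has {1,6}; column 2 has {1,2,4,5,6,7} — only 3 is left for (r6,c2).
row 6 has {1,3,6}; column 3 has {1,4,5,6,7} — only 2 is left for (r6,c3).
row 6 has {1,2,3,6}; column 4 has {1,2,3,4,5,6} — only 7 is left for (r6,c4).
row 6 has {1,2,3,6,7}; column 5 has {1,2,3,4,6,7} — only 5 is left for (r6,c5).
row 7 has {1,2,4,5,6,7}; column 3 has {1,2,4,5,6,7} — only 3 is left for (r7,c3).
row 5 has {1,2,3,4,6,7}; column 1 has {1,2,3,6,7} — only 5 is left for (r5,c1).
row 6 has {1,2,3,5,6,7}; column 1 has {1,2,3,5,6,7} — only 4 is left for (r6,c1).

6 5 4 2 1 7 3 / 3 6 1 5 4 2 7 / 2 1 7 6 3 4 5 / 7 2 5 3 6 1 4 / 5 4 6 1 7 3 2 / 4 3 2 7 5 6 1 / 1 7 3 4 2 5 6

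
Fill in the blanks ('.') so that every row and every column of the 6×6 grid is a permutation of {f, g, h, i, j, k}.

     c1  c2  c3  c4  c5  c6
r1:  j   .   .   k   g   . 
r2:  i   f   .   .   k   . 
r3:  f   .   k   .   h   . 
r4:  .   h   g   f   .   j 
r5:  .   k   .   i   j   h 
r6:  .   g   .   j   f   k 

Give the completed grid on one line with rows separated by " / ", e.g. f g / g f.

row 1 has {g,j,k}; column 2 has {f,g,h,k} — only i is left for (r1,c2).
row 1 has {g,i,j,k}; column 6 has {h,j,k} — only f is left for (r1,c6).
row 2 has {f,i,k}; column 6 has {f,h,j,k} — only g is left for (r2,c6).
row 3 has {f,h,k}; column 2 has {f,g,h,i,k} — only j is left for (r3,c2).
row 3 has {f,h,j,k}; column 4 has {f,i,j,k} — only g is left for (r3,c4).
row 3 has {f,g,h,j,k}; column 6 has {f,g,h,j,k} — only i is left for (r3,c6).
row 4 has {f,g,h,j}; column 1 has {f,i,j} — only k is left for (r4,c1).
row 4 has {f,g,h,j,k}; column 5 has {f,g,h,j,k} — only i is left for (r4,c5).
row 5 has {h,i,j,k}; column 1 has {f,i,j,k} — only g is left for (r5,c1).
row 5 has {g,h,i,j,k}; column 3 has {g,k} — only f is left for (r5,c3).
row 6 has {f,g,j,k}; column 1 has {f,g,i,j,k} — only h is left for (r6,c1).
row 6 has {f,g,h,j,k}; column 3 has {f,g,k} — only i is left for (r6,c3).
row 1 has {f,g,i,j,k}; column 3 has {f,g,i,k} — only h is left for (r1,c3).
row 2 has {f,g,i,k}; column 3 has {f,g,h,i,k} — only j is left for (r2,c3).
row 2 has {f,g,i,j,k}; column 4 has {f,g,i,j,k} — only h is left for (r2,c4).

j i h k g f / i f j h k g / f j k g h i / k h g f i j / g k f i j h / h g i j f k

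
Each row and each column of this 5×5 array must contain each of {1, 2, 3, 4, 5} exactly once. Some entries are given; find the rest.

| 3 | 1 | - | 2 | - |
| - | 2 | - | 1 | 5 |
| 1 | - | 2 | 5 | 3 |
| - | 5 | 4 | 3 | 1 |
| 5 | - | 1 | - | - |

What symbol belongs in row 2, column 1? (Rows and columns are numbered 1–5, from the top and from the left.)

row 1 has {1,2,3}; column 3 has {1,2,4} — only 5 is left for (r1,c3).
row 1 has {1,2,3,5}; column 5 has {1,3,5} — only 4 is left for (r1,c5).
row 2 has {1,2,5}; column 1 has {1,3,5} — only 4 is left for (r2,c1).

4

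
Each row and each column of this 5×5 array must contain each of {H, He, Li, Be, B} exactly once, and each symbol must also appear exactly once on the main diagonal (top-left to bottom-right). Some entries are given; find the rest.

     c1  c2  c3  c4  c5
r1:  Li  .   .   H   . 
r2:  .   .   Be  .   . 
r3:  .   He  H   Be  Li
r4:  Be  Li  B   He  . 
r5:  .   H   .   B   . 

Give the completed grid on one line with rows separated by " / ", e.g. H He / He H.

(r1,c3): row 1 has {H,Li}; column 3 has {H,Be,B}, so it must be He.
(r2,c2): row 2 has {Be}; column 2 has {H,He,Li}; the diagonal has {H,He,Li}, so it must be B.
(r2,c4): row 2 has {Be,B}; column 4 has {H,He,Be,B}, so it must be Li.
(r3,c1): row 3 has {H,He,Li,Be}; column 1 has {Li,Be}, so it must be B.
(r4,c5): row 4 has {He,Li,Be,B}; column 5 has {Li}, so it must be H.
(r5,c1): row 5 has {H,B}; column 1 has {Li,Be,B}, so it must be He.
(r5,c3): row 5 has {H,He,B}; column 3 has {H,He,Be,B}, so it must be Li.
(r5,c5): row 5 has {H,He,Li,B}; column 5 has {H,Li}; the diagonal has {H,He,Li,B}, so it must be Be.
(r1,c2): row 1 has {H,He,Li}; column 2 has {H,He,Li,B}, so it must be Be.
(r1,c5): row 1 has {H,He,Li,Be}; column 5 has {H,Li,Be}, so it must be B.
(r2,c1): row 2 has {Li,Be,B}; column 1 has {He,Li,Be,B}, so it must be H.
(r2,c5): row 2 has {H,Li,Be,B}; column 5 has {H,Li,Be,B}, so it must be He.

Li Be He H B / H B Be Li He / B He H Be Li / Be Li B He H / He H Li B Be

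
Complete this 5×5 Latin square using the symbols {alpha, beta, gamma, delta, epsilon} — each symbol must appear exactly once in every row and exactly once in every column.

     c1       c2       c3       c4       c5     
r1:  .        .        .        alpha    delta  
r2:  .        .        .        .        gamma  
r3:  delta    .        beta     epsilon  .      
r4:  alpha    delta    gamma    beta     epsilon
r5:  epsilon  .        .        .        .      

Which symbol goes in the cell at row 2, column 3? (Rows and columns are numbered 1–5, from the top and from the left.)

alpha

(r1,c3) = epsilon
(r2,c1) = beta
(r2,c4) = delta
(r3,c5) = alpha
(r5,c4) = gamma
(r5,c5) = beta
(r1,c1) = gamma
(r1,c2) = beta
(r2,c3) = alpha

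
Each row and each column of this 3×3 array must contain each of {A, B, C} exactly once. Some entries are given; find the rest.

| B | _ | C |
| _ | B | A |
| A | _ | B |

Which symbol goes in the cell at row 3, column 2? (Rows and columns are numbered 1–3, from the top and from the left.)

C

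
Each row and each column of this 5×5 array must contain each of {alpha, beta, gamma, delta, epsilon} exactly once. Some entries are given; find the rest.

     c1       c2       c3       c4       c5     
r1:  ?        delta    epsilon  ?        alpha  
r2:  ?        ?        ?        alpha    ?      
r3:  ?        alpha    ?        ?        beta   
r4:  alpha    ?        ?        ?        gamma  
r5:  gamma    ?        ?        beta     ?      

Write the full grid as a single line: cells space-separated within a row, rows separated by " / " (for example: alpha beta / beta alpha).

(r1,c1): row 1 has {alpha,delta,epsilon}; column 1 has {alpha,gamma}, so it must be beta.
(r1,c4): row 1 has {alpha,beta,delta,epsilon}; column 4 has {alpha,beta}, so it must be gamma.
(r5,c2): row 5 has {beta,gamma}; column 2 has {alpha,delta}, so it must be epsilon.
(r5,c5): row 5 has {beta,gamma,epsilon}; column 5 has {alpha,beta,gamma}, so it must be delta.
(r2,c5): row 2 has {alpha}; column 5 has {alpha,beta,gamma,delta}, so it must be epsilon.
(r4,c2): row 4 has {alpha,gamma}; column 2 has {alpha,delta,epsilon}, so it must be beta.
(r4,c3): row 4 has {alpha,beta,gamma}; column 3 has {epsilon}, so it must be delta.
(r4,c4): row 4 has {alpha,beta,gamma,delta}; column 4 has {alpha,beta,gamma}, so it must be epsilon.
(r5,c3): row 5 has {beta,gamma,delta,epsilon}; column 3 has {delta,epsilon}, so it must be alpha.
(r2,c1): row 2 has {alpha,epsilon}; column 1 has {alpha,beta,gamma}, so it must be delta.
(r2,c2): row 2 has {alpha,delta,epsilon}; column 2 has {alpha,beta,delta,epsilon}, so it must be gamma.
(r2,c3): row 2 has {alpha,gamma,delta,epsilon}; column 3 has {alpha,delta,epsilon}, so it must be beta.
(r3,c1): row 3 has {alpha,beta}; column 1 has {alpha,beta,gamma,delta}, so it must be epsilon.
(r3,c3): row 3 has {alpha,beta,epsilon}; column 3 has {alpha,beta,delta,epsilon}, so it must be gamma.
(r3,c4): row 3 has {alpha,beta,gamma,epsilon}; column 4 has {alpha,beta,gamma,epsilon}, so it must be delta.

beta delta epsilon gamma alpha / delta gamma beta alpha epsilon / epsilon alpha gamma delta beta / alpha beta delta epsilon gamma / gamma epsilon alpha beta delta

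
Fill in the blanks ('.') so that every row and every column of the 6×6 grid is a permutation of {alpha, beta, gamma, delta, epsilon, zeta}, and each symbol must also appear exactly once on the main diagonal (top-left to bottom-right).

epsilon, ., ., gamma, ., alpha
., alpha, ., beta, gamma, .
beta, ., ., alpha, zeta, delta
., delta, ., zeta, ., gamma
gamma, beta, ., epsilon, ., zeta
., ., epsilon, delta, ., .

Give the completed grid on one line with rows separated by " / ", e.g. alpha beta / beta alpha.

epsilon zeta delta gamma beta alpha / delta alpha zeta beta gamma epsilon / beta epsilon gamma alpha zeta delta / alpha delta beta zeta epsilon gamma / gamma beta alpha epsilon delta zeta / zeta gamma epsilon delta alpha beta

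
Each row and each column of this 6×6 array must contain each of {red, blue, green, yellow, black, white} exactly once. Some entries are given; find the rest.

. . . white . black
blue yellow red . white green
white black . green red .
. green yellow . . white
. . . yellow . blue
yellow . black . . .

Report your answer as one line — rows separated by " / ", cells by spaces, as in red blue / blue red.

red blue green white yellow black / blue yellow red black white green / white black blue green red yellow / black green yellow red blue white / green red white yellow black blue / yellow white black blue green red

(r2,c4): row 2 has {red,blue,green,yellow,white}; column 4 has {green,yellow,white}, so it must be black.
(r3,c3): row 3 has {red,green,black,white}; column 3 has {red,yellow,black}, so it must be blue.
(r3,c6): row 3 has {red,blue,green,black,white}; column 6 has {blue,green,black,white}, so it must be yellow.
(r6,c6): row 6 has {yellow,black}; column 6 has {blue,green,yellow,black,white}, so it must be red.
(r1,c3): row 1 has {black,white}; column 3 has {red,blue,yellow,black}, so it must be green.
(r5,c3): row 5 has {blue,yellow}; column 3 has {red,blue,green,yellow,black}, so it must be white.
(r6,c4): row 6 has {red,yellow,black}; column 4 has {green,yellow,black,white}, so it must be blue.
(r6,c5): row 6 has {red,blue,yellow,black}; column 5 has {red,white}, so it must be green.
(r1,c1): row 1 has {green,black,white}; column 1 has {blue,yellow,white}, so it must be red.
(r1,c2): row 1 has {red,green,black,white}; column 2 has {green,yellow,black}, so it must be blue.
(r1,c5): row 1 has {red,blue,green,black,white}; column 5 has {red,green,white}, so it must be yellow.
(r4,c1): row 4 has {green,yellow,white}; column 1 has {red,blue,yellow,white}, so it must be black.
(r4,c4): row 4 has {green,yellow,black,white}; column 4 has {blue,green,yellow,black,white}, so it must be red.
(r4,c5): row 4 has {red,green,yellow,black,white}; column 5 has {red,green,yellow,white}, so it must be blue.
(r5,c1): row 5 has {blue,yellow,white}; column 1 has {red,blue,yellow,black,white}, so it must be green.
(r5,c2): row 5 has {blue,green,yellow,white}; column 2 has {blue,green,yellow,black}, so it must be red.
(r5,c5): row 5 has {red,blue,green,yellow,white}; column 5 has {red,blue,green,yellow,white}, so it must be black.
(r6,c2): row 6 has {red,blue,green,yellow,black}; column 2 has {red,blue,green,yellow,black}, so it must be white.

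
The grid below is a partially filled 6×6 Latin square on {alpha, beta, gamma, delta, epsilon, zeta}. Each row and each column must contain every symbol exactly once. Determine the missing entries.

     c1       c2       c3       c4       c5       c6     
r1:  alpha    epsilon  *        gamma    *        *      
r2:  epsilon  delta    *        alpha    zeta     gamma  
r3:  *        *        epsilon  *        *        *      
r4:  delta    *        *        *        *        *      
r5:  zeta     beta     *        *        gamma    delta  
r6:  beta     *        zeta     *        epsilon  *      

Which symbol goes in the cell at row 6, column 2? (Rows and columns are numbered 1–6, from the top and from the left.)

(r2,c3) = beta
(r3,c1) = gamma
(r5,c3) = alpha
(r5,c4) = epsilon
(r6,c4) = delta
(r6,c6) = alpha
(r1,c3) = delta
(r1,c5) = beta
(r1,c6) = zeta
(r3,c6) = beta
(r4,c3) = gamma
(r4,c5) = alpha
(r4,c6) = epsilon
(r6,c2) = gamma

gamma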